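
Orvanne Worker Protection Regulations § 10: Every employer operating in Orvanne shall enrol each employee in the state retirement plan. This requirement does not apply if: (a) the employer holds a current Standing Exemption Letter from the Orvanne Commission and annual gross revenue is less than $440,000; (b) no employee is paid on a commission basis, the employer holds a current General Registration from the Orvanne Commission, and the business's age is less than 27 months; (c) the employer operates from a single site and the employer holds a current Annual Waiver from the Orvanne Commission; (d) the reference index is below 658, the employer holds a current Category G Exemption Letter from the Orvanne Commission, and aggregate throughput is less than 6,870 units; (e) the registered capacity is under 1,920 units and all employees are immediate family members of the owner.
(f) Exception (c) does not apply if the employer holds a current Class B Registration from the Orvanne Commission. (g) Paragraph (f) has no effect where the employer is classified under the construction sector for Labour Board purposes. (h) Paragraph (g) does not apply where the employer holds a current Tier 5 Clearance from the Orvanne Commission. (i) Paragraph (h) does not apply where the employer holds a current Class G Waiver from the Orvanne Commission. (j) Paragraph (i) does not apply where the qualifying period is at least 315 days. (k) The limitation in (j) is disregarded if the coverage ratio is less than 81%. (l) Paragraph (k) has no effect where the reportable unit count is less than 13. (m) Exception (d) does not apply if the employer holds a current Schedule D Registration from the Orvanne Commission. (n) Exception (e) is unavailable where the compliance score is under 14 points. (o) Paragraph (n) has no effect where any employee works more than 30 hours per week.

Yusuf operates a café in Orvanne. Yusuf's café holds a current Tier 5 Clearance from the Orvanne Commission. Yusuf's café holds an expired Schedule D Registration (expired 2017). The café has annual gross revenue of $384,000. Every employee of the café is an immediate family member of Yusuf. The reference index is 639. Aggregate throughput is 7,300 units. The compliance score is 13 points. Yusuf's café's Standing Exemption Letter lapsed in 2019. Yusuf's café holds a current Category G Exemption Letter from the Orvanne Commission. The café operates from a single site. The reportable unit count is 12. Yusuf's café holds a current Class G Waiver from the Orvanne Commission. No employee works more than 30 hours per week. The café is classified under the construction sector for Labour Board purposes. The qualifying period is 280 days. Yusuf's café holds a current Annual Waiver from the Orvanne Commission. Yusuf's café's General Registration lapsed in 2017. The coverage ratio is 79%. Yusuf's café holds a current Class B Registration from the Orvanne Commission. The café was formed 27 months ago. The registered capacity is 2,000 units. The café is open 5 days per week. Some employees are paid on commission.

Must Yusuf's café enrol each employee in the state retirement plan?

Exception (a) does not apply: the Standing Exemption Letter is not current.
Exception (b) does not apply: some employees are paid on commission.
Exception (c) is satisfied on its face — the employer operates from a single site; a current Annual Waiver is held. Considering the limiting provisions: (f) operates (a current Class B Registration is held), but is set aside by (g): (g) operates against (f): the café is classified under the construction sector. (h) is triggered (a current Tier 5 Clearance is held), but is itself disapplied by (i): (i) operates — a current Class G Waiver is held. (j), which would lift (i), is not engaged — the qualifying period is 280 days, short of 315 days. Exception (c) stands.
Exception (d) fails — aggregate throughput is 7,300 units, not less than 6,870 units.
Exception (e) requires that the registered capacity is under 1,920 units; but the registered capacity is 2,000 units, not under 1,920 units, so (e) is unavailable.

No — exception (c) applies; Yusuf's café is not required to enrol each employee in the state retirement plan.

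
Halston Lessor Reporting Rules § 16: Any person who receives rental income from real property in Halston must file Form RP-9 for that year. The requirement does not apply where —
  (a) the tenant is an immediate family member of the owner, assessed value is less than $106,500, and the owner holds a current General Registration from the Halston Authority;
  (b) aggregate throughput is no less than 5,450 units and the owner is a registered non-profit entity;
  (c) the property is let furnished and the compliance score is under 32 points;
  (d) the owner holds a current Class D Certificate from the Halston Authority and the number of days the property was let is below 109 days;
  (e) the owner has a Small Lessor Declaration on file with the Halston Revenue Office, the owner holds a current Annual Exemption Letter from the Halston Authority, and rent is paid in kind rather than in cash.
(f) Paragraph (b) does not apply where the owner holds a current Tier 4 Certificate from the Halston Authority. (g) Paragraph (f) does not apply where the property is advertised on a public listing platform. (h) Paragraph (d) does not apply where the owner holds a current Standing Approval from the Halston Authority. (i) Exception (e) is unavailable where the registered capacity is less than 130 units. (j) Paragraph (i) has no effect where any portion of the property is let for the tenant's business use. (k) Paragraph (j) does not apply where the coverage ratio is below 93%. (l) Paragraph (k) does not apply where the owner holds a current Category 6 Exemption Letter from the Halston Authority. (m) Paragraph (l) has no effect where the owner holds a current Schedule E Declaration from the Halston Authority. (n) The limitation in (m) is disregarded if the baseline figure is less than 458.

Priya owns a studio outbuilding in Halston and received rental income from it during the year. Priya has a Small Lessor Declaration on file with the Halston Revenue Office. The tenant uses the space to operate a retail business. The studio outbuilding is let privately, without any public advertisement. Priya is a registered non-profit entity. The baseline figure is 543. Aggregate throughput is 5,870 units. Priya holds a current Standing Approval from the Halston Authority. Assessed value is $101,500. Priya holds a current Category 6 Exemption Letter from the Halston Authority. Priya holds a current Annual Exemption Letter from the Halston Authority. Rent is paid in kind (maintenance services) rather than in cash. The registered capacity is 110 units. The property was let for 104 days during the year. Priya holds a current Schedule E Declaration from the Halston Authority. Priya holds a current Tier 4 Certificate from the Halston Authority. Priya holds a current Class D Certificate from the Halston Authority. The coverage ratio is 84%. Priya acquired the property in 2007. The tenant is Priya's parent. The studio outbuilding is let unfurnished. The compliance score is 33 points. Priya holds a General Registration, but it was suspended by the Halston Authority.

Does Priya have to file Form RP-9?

Yes — Priya must file Form RP-9.

Exception (a) requires that the owner holds a current General Registration from the Halston Authority; but the General Registration is not current, so (a) is unavailable.
Exception (b) is satisfied on its face — aggregate throughput is 5,870 units, meeting the 5,450 units threshold; Priya is a registered non-profit. However, paragraphs (f)–(g) must be considered: (f) operates against (b): a current Tier 4 Certificate is held. (g), which would lift (f), is not triggered — the property is let privately without advertisement. (b) is therefore removed.
Exception (c) does not apply: the property is let unfurnished.
All of (d)'s requirements are met (a current Class D Certificate is held; the number of days the property was let is 104 days, below the 109 days limit). Turning to paragraph (h): (h) operates against (d): a current Standing Approval is held. Exception (d) does not apply.
Exception (e): a Small Lessor Declaration is on file; a current Annual Exemption Letter is held; rent is paid in kind — every condition holds. But: (i) operates — the registered capacity is 110 units, less than the 130 units limit. (j) is triggered (the space is let for business use), but is overridden by (k): (k) is engaged — the coverage ratio is 84%, below the 93% limit. (l) is engaged (a current Category 6 Exemption Letter is held), but is overridden by (m): (m) operates against (l): a current Schedule E Declaration is held. (n) does not operate here (the baseline figure is 543, not less than 458), so (m) stands. (e) is therefore removed.
No exception applies. The general rule governs.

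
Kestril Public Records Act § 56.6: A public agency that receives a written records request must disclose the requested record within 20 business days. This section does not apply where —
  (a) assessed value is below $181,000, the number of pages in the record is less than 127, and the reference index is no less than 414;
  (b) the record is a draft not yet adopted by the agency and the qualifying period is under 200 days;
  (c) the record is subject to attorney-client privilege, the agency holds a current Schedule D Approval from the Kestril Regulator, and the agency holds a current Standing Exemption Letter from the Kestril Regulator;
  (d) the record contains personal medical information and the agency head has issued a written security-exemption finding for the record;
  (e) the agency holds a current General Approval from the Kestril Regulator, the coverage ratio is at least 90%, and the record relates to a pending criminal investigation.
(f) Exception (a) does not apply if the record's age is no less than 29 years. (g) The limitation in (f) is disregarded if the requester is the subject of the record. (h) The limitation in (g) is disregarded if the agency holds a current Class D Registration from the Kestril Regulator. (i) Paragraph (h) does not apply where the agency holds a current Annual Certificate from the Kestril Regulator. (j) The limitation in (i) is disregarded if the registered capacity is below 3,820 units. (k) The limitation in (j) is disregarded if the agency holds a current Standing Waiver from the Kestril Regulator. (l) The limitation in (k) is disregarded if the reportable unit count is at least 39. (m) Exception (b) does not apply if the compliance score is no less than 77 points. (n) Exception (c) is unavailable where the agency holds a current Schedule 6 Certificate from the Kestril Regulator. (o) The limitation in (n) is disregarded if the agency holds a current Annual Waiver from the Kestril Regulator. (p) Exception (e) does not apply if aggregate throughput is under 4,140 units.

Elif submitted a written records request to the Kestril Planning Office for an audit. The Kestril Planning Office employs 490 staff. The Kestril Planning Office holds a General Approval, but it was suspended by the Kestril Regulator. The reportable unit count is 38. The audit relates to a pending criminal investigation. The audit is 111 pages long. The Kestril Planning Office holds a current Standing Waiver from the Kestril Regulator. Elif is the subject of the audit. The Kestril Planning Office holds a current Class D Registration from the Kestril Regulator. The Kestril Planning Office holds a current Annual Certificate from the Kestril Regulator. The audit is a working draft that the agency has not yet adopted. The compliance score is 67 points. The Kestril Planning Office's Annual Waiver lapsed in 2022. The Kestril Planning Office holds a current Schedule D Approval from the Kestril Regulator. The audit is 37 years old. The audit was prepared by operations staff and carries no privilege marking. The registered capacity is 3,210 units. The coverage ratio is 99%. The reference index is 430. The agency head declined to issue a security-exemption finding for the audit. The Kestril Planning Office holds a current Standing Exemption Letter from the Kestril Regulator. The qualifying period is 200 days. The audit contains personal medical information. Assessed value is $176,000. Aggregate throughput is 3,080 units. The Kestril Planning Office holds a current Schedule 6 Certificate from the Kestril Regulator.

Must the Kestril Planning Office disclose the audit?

Exception (a) is satisfied on its face — assessed value is $176,000, below the $181,000 limit; the number of pages in the record is 111, less than the 127 limit; the reference index is 430, meeting the 414 threshold. Applying paragraphs (f)–(l): (f) applies (the record's age is 37 years, meeting the 29 years threshold), but is displaced by (g): (g) applies — Elif is the subject of the audit. (h) would limit (g) — a current Class D Registration is held — but (i) sets (h) aside: (i) applies — a current Annual Certificate is held. (j) applies (the registered capacity is 3,210 units, below the 3,820 units limit), but is displaced by (k): (k) is triggered — a current Standing Waiver is held. (l), which would lift (k), is not triggered — the reportable unit count is 38, short of 39. So (a) applies.
Exception (b) requires that the qualifying period is under 200 days; but the qualifying period is 200 days, not under 200 days, so (b) is unavailable.
Exception (c) does not apply: the audit carries no privilege marking.
Exception (d) does not apply: the agency head declined to issue a security-exemption finding.
Exception (e) requires that the agency holds a current General Approval from the Kestril Regulator; but there is no General Approval in force, so (e) is unavailable.

No — exception (a) applies; the Kestril Planning Office is not required to disclose the audit.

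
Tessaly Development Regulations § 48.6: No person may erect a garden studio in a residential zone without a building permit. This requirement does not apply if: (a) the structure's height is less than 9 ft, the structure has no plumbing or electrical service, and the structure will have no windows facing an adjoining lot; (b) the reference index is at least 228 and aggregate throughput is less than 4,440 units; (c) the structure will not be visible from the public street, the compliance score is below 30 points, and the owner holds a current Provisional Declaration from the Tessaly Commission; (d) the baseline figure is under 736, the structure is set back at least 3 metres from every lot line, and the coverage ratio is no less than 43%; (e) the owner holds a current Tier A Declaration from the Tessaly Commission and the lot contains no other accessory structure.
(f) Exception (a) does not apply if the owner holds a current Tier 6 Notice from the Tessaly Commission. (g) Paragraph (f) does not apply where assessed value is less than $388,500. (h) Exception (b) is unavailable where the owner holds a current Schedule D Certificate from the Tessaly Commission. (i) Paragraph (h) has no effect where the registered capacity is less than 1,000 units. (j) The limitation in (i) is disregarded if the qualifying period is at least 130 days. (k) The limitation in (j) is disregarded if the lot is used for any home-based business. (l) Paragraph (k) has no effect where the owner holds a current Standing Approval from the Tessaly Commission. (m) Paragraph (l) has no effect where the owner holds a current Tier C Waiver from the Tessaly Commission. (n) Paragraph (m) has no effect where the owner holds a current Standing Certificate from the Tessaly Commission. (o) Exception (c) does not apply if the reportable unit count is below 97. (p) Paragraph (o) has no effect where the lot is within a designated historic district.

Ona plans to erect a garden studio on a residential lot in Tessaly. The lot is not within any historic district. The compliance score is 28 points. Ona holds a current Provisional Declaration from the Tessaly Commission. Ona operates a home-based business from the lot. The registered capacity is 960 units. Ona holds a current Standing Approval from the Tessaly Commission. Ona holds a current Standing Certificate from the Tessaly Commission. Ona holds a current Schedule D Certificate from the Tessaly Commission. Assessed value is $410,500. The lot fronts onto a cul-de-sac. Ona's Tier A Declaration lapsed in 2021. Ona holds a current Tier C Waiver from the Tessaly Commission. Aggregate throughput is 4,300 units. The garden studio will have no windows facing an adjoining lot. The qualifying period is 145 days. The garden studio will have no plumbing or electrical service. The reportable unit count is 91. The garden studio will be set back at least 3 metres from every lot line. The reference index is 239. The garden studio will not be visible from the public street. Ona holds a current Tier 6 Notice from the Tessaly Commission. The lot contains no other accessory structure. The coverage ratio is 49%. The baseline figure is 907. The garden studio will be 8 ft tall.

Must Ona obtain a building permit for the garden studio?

Yes — Ona must obtain a building permit.

Exception (a)'s conditions are all satisfied: the structure's height is 8 ft, less than the 9 ft limit; there is no plumbing or electrical service; no windows face an adjoining lot. But applying paragraphs (f)–(g): (f) operates — a current Tier 6 Notice is held. (g), which would lift (f), does not operate here — assessed value is $410,500, not less than $388,500. So (a) is unavailable.
Exception (b): the reference index is 239, meeting the 228 threshold; aggregate throughput is 4,300 units, less than the 4,440 units limit — every condition holds. However, paragraphs (h)–(n) must be considered: (h) operates against (b): a current Schedule D Certificate is held. (i) would limit (h) — the registered capacity is 960 units, less than the 1,000 units limit — but (j) sets (i) aside: (j) operates against (i): the qualifying period is 145 days, meeting the 130 days threshold. (k) would limit (j) — a home-based business operates on the lot — but (l) sets (k) aside: (l) operates against (k): a current Standing Approval is held. (m) would limit (l) — a current Tier C Waiver is held — but (n) sets (m) aside: (n) operates against (m): a current Standing Certificate is held. (b) is therefore removed.
Exception (c): the structure will not be visible from the street; the compliance score is 28 points, below the 30 points limit; a current Provisional Declaration is held — every condition holds. But applying paragraphs (o)–(p): (o) operates — the reportable unit count is 91, below the 97 limit. (p), which would lift (o), does not operate here — the lot is not in a historic district. So (c) is unavailable.
Exception (d) fails — the baseline figure is 907, not under 736.
Exception (e) fails — the Tier A Declaration is not current.
Every exception is unavailable, so the rule governs.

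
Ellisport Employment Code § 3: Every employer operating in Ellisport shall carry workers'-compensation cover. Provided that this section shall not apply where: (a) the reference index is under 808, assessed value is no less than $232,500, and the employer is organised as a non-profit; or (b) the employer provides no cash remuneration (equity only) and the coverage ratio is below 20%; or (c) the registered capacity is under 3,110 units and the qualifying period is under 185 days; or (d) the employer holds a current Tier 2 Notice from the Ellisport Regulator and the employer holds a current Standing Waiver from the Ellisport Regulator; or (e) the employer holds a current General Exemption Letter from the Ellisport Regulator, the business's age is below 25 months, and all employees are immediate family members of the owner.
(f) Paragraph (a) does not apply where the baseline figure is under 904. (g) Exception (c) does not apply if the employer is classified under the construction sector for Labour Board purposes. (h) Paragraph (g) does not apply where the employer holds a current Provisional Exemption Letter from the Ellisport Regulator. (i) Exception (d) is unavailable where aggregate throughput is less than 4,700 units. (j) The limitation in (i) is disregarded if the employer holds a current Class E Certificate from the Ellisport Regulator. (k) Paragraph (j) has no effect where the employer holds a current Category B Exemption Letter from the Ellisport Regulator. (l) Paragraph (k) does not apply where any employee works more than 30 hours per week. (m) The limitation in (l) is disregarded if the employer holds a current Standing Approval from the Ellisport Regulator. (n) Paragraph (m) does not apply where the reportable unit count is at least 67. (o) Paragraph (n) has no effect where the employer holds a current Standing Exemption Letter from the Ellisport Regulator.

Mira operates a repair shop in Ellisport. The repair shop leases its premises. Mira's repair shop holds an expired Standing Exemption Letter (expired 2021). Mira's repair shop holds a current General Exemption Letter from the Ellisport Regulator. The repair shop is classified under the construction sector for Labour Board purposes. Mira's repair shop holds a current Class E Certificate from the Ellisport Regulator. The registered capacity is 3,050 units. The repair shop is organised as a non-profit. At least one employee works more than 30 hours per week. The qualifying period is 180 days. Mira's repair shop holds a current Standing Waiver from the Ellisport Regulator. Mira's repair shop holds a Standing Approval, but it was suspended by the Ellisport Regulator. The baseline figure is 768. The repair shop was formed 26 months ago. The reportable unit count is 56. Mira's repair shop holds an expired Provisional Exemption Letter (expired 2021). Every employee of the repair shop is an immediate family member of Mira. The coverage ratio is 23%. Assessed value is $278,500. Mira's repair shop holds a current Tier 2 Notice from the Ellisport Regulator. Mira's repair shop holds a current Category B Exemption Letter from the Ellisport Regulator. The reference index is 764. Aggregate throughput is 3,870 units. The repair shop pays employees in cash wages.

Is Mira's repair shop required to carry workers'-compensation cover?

Exception (a)'s conditions are all satisfied: the reference index is 764, under the 808 limit; assessed value is $278,500, meeting the $232,500 threshold; the employer is a non-profit. However, paragraph (f) must be considered: (f) is engaged — the baseline figure is 768, under the 904 limit. (a) is therefore removed.
Exception (b) fails — employees are paid cash wages.
All of (c)'s requirements are met (the registered capacity is 3,050 units, under the 3,110 units limit; the qualifying period is 180 days, under the 185 days limit). But: (g) operates — the repair shop is classified under the construction sector. (h) does not operate here (there is no Provisional Exemption Letter in force), so (g) stands. (c) is therefore removed.
All of (d)'s requirements are met (a current Tier 2 Notice is held; a current Standing Waiver is held). Applying paragraphs (i)–(o): (i) would limit (d) — aggregate throughput is 3,870 units, less than the 4,700 units limit — but (j) sets (i) aside: (j) applies — a current Class E Certificate is held. (k) would limit (j) — a current Category B Exemption Letter is held — but (l) sets (k) aside: (l) is triggered — at least one employee exceeds 30 hours/week. (m), which would lift (l), does not operate here — there is no Standing Approval in force. Exception (d) stands.
Exception (e) does not apply: the business's age is 26 months, not below 25 months.

No — exception (d) applies; Mira's repair shop is not required to carry workers'-compensation cover.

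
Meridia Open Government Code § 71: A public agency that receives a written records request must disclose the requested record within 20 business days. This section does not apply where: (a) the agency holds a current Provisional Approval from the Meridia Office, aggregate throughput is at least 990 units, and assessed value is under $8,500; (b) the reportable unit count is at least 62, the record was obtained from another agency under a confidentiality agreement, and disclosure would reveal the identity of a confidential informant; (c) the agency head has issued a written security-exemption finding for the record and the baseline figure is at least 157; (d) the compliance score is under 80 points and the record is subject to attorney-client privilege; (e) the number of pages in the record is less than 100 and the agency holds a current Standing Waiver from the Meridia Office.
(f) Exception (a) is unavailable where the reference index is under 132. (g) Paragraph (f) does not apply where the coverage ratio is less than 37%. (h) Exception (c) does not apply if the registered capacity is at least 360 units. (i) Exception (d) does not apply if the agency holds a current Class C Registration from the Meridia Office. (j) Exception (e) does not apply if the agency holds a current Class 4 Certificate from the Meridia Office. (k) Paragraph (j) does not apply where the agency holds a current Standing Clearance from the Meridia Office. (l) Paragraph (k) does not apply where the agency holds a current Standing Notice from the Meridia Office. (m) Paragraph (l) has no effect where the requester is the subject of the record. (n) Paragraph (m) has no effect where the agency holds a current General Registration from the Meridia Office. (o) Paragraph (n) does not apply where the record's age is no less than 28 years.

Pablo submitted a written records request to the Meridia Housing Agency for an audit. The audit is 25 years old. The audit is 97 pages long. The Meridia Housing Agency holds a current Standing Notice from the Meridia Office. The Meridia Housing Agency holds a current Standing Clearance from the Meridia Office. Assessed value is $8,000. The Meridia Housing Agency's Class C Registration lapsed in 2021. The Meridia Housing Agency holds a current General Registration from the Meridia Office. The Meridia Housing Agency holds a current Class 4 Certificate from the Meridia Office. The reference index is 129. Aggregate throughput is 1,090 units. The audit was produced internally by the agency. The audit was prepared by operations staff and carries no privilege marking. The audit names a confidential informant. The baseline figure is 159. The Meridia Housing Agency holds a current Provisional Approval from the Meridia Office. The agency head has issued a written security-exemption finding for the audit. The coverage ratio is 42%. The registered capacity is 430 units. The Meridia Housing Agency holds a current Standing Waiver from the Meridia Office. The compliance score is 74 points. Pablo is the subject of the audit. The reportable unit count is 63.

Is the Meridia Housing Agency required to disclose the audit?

Yes — the Meridia Housing Agency must disclose the audit.

Exception (a) is satisfied on its face — a current Provisional Approval is held; aggregate throughput is 1,090 units, meeting the 990 units threshold; assessed value is $8,000, under the $8,500 limit. But applying paragraphs (f)–(g): (f) applies — the reference index is 129, under the 132 limit. (g), which would lift (f), is not engaged — the coverage ratio is 42%, not less than 37%. (a) is therefore removed.
Exception (b) requires that the record was obtained from another agency under a confidentiality agreement; but the audit was produced internally, so (b) is unavailable.
Exception (c)'s conditions are all satisfied: a written security-exemption finding has been issued; the baseline figure is 159, meeting the 157 threshold. But applying paragraph (h): (h) applies — the registered capacity is 430 units, meeting the 360 units threshold. (c) is therefore removed.
Exception (d) requires that the record is subject to attorney-client privilege; but the audit carries no privilege marking, so (d) is unavailable.
Exception (e): the number of pages in the record is 97, less than the 100 limit; a current Standing Waiver is held — every condition holds. But: (j) is engaged — a current Class 4 Certificate is held. (k) is engaged (a current Standing Clearance is held), but is itself disapplied by (l): (l) applies — a current Standing Notice is held. (m) would limit (l) — Pablo is the subject of the audit — but (n) sets (m) aside: (n) operates against (m): a current General Registration is held. (o) is not engaged (the record's age is 25 years, short of 28 years), so (n) stands. Exception (e) does not apply.
No exception applies. The general rule governs.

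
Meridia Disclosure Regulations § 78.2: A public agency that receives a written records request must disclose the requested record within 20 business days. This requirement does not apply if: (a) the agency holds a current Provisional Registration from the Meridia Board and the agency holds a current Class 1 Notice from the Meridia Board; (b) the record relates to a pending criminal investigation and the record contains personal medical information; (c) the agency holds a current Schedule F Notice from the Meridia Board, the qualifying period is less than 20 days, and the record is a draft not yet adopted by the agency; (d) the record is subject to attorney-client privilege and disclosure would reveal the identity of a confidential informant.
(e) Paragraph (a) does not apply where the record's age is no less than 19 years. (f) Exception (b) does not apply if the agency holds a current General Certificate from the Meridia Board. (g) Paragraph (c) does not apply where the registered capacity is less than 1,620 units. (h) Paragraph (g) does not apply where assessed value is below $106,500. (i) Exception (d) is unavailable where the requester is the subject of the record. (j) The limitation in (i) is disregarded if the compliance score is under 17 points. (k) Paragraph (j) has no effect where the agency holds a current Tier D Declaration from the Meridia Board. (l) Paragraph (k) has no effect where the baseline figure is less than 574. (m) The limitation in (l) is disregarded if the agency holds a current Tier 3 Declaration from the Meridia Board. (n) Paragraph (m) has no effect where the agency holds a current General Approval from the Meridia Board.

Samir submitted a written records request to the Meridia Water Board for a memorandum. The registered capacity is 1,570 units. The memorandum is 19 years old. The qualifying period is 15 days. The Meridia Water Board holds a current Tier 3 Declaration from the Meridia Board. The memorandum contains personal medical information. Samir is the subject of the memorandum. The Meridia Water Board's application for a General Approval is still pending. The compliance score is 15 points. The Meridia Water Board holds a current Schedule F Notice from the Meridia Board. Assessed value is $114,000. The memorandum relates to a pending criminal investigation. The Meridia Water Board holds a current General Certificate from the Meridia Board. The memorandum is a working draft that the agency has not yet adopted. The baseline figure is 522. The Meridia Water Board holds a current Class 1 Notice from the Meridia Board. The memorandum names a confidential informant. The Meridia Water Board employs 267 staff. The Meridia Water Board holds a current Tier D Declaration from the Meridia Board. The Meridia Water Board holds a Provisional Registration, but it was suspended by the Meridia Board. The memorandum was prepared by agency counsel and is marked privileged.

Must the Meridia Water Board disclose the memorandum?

Yes — the Meridia Water Board must disclose the memorandum.

Exception (a) requires that the agency holds a current Provisional Registration from the Meridia Board; but the Provisional Registration is not current, so (a) is unavailable.
Exception (b): the memorandum relates to a pending investigation; the memorandum contains personal medical information — every condition holds. But applying paragraph (f): (f) is engaged — a current General Certificate is held. (b) is therefore removed.
Exception (c): a current Schedule F Notice is held; the qualifying period is 15 days, less than the 20 days limit; the memorandum is an unadopted draft — every condition holds. Turning to paragraphs (g)–(h): (g) is engaged — the registered capacity is 1,570 units, less than the 1,620 units limit. (h), which would lift (g), is inapplicable — assessed value is $114,000, not below $106,500. Exception (c) does not apply.
Exception (d): the memorandum is privileged; the memorandum names a confidential informant — every condition holds. However, paragraphs (i)–(n) must be considered: (i) operates — Samir is the subject of the memorandum. (j) applies (the compliance score is 15 points, under the 17 points limit), but is overridden by (k): (k) is triggered — a current Tier D Declaration is held. (l) would limit (k) — the baseline figure is 522, less than the 574 limit — but (m) sets (l) aside: (m) is engaged — a current Tier 3 Declaration is held. (n), which would lift (m), does not operate here — no current General Approval is held. (d) is therefore removed.
Every exception is unavailable, so the rule governs.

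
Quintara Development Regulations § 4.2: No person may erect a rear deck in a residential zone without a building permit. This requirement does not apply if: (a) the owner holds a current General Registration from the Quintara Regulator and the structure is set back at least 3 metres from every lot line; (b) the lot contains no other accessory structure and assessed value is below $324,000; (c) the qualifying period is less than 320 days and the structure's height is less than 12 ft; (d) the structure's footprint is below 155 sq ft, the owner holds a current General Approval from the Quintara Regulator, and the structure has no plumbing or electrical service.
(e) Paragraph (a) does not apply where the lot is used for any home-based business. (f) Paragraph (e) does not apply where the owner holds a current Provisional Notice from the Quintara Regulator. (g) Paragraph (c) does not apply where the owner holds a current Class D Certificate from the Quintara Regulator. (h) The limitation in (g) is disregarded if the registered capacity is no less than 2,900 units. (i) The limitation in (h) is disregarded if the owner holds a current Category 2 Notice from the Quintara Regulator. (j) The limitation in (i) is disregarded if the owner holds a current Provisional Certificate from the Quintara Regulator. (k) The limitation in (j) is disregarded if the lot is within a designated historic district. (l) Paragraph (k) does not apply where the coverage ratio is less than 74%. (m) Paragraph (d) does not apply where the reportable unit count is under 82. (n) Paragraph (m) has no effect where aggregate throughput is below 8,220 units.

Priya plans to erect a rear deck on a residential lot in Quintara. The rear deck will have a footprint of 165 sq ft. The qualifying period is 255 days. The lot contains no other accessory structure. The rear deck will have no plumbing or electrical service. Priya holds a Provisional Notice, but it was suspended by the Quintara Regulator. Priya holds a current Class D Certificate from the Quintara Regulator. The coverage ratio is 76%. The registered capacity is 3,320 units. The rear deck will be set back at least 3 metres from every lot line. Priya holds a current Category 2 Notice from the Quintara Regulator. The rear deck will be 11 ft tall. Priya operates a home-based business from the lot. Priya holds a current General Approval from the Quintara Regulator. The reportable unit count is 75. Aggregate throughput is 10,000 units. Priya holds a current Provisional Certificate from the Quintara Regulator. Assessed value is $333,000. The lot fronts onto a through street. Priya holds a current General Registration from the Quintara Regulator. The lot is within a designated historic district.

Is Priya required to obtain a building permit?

Exception (a) is satisfied on its face — a current General Registration is held; the setback is at least 3 m on every side. Turning to paragraphs (e)–(f): (e) operates against (a): a home-based business operates on the lot. (f), which would lift (e), is inapplicable — the Provisional Notice is not current. Exception (a) does not apply.
Exception (b) does not apply: assessed value is $333,000, not below $324,000.
Exception (c) is satisfied on its face — the qualifying period is 255 days, less than the 320 days limit; the structure's height is 11 ft, less than the 12 ft limit. However, paragraphs (g)–(l) must be considered: (g) applies — a current Class D Certificate is held. (h) operates (the registered capacity is 3,320 units, meeting the 2,900 units threshold), but is overridden by (i): (i) operates against (h): a current Category 2 Notice is held. (j) would limit (i) — a current Provisional Certificate is held — but (k) sets (j) aside: (k) operates against (j): the lot is in a historic district. (l) is not engaged (the coverage ratio is 76%, not less than 74%), so (k) stands. (c) is therefore removed.
Exception (d) does not apply: the structure's footprint is 165 sq ft, not below 155 sq ft.
None of the exceptions is available; § 4.2 applies in full.

Yes — Priya must obtain a building permit.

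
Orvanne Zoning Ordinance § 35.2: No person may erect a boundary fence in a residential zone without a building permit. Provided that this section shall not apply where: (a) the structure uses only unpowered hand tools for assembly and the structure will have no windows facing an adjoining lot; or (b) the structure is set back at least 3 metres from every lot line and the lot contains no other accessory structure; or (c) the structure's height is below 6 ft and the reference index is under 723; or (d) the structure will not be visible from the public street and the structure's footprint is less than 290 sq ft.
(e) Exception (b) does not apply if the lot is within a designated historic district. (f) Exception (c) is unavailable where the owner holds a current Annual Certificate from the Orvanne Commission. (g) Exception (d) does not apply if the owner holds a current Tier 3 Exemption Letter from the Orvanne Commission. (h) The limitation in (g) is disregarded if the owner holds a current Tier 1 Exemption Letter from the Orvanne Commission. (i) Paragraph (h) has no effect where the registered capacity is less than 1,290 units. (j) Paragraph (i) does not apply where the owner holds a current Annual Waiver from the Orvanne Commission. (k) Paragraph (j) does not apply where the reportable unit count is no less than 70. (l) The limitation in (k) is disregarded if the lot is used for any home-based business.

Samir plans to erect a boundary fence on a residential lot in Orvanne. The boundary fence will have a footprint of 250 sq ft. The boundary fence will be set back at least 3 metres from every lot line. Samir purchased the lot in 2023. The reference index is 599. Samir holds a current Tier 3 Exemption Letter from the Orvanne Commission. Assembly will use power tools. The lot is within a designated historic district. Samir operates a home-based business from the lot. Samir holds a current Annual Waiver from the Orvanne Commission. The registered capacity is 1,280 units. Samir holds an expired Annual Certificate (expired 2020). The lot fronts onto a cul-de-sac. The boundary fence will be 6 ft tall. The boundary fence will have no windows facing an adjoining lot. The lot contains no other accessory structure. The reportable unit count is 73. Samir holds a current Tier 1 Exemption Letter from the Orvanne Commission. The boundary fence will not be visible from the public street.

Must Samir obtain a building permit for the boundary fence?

No — exception (d) applies; Samir does not need a building permit.

Exception (a) fails — assembly uses power tools.
Exception (b)'s conditions are all satisfied: the setback is at least 3 m on every side; the lot has no other accessory structure. But: (e) operates against (b): the lot is in a historic district. (b) is therefore removed.
Exception (c) requires that the structure's height is below 6 ft; but the structure's height is 6 ft, not below 6 ft, so (c) is unavailable.
Exception (d)'s conditions are all satisfied: the structure will not be visible from the street; the structure's footprint is 250 sq ft, less than the 290 sq ft limit. As to paragraphs (g)–(l): (g) operates (a current Tier 3 Exemption Letter is held), but is itself disapplied by (h): (h) applies — a current Tier 1 Exemption Letter is held. (i) would limit (h) — the registered capacity is 1,280 units, less than the 1,290 units limit — but (j) sets (i) aside: (j) operates against (i): a current Annual Waiver is held. (k) operates (the reportable unit count is 73, meeting the 70 threshold), but is overridden by (l): (l) applies — a home-based business operates on the lot. So (d) applies.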